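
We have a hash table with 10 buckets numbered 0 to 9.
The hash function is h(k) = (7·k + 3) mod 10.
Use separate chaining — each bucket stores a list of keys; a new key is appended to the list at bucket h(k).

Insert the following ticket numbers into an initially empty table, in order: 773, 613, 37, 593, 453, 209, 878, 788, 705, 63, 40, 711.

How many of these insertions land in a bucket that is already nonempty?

5

773 → bucket 4
613 → bucket 4 (collision)
37 → bucket 2
593 → bucket 4 (collision)
453 → bucket 4 (collision)
209 → bucket 6
878 → bucket 9
788 → bucket 9 (collision)
705 → bucket 8
63 → bucket 4 (collision)
40 → bucket 3
711 → bucket 0
Final buckets:
0: 711
1: _
2: 37
3: 40
4: 773 -> 613 -> 593 -> 453 -> 63
5: _
6: 209
7: _
8: 705
9: 878 -> 788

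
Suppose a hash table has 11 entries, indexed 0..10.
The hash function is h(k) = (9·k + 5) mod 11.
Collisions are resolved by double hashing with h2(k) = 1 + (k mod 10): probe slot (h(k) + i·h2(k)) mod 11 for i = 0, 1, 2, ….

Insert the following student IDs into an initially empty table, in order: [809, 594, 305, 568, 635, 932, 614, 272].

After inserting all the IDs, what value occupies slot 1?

272

809: h=4 → slot 4
594: h=5 → slot 5
305: h=0 → slot 0
568: h=2 → slot 2
635: h=0, h2=6, probe 0,6 → slot 6
932: h=0, h2=3, probe 0,3 → slot 3
614: h=9 → slot 9
272: h=0, h2=3, probe 0,3,6,9,1 → slot 1
Table: [305, 272, 568, 932, 809, 594, 635, —, —, 614, —]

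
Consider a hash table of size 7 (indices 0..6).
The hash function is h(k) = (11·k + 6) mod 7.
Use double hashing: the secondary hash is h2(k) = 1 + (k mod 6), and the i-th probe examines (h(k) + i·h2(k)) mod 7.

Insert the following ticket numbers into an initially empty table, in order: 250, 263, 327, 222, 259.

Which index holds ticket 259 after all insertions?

Insert 250: h=5, slot 5 empty => index 5.
Insert 263: h=1, slot 1 empty => index 1.
Insert 327: h=5, h2=4, slot 5 occupied => index 2.
Insert 222: h=5, h2=1, slot 5 occupied => index 6.
Insert 259: h=6, h2=2, slots 6,1 occupied => index 3.
Table: [., 263, 327, 259, ., 250, 222]

3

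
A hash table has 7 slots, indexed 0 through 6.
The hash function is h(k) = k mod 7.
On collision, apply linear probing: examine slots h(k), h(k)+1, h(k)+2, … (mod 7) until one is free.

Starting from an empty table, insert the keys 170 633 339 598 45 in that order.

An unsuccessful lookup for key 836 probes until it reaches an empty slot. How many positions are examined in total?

5

170: h=2 -> slot 2
633: h=3 -> slot 3
339: h=3, probe 3,4 -> slot 4
598: h=3, probe 3,4,5 -> slot 5
45: h=3, probe 3,4,5,6 -> slot 6
Table: [-, -, 170, 633, 339, 598, 45]
Lookup 836: h=3, probe 3,4,5,6,0 → slot 0 empty, not found.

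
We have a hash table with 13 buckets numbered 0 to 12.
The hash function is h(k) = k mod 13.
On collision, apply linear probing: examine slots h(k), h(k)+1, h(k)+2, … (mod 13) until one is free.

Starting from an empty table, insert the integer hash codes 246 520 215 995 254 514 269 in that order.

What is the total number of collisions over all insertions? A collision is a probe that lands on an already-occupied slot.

8

246 hashes to 12; slot 12 is free => place at 12.
520 hashes to 0; slot 0 is free => place at 0.
215 hashes to 7; slot 7 is free => place at 7.
995 hashes to 7; 7 taken => place at 8.
254 hashes to 7; 7,8 taken => place at 9.
514 hashes to 7; 7,8,9 taken => place at 10.
269 hashes to 9; 9,10 taken => place at 11.
Table: [520, ∅, ∅, ∅, ∅, ∅, ∅, 215, 995, 254, 514, 269, 246]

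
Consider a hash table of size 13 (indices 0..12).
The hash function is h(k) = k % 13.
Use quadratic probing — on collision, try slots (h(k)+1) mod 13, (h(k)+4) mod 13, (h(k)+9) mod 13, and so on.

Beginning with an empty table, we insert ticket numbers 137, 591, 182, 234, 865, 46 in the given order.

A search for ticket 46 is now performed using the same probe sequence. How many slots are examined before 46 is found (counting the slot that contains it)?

3

Insert 137: h=7, slot 7 empty => index 7.
Insert 591: h=6, slot 6 empty => index 6.
Insert 182: h=0, slot 0 empty => index 0.
Insert 234: h=0, slot 0 occupied => index 1.
Insert 865: h=7, slot 7 occupied => index 8.
Insert 46: h=7, slots 7,8 occupied => index 11.
Table: [182, 234, ∅, ∅, ∅, ∅, 591, 137, 865, ∅, ∅, 46, ∅]
Lookup 46: h=7, probe 7,8,11 → found at 11.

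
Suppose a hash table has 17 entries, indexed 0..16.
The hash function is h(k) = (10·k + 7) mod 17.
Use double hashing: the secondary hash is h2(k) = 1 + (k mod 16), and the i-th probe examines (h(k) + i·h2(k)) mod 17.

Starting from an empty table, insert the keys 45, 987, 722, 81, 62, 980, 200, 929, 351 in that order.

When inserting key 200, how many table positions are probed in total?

45 hashes to 15; slot 15 is free -> place at 15.
987 hashes to 0; slot 0 is free -> place at 0.
722 hashes to 2; slot 2 is free -> place at 2.
81 hashes to 1; slot 1 is free -> place at 1.
62 hashes to 15, h2=15; 15 taken -> place at 13.
980 hashes to 15, h2=5; 15 taken -> place at 3.
200 hashes to 1, h2=9; 1 taken -> place at 10.
929 hashes to 15, h2=2; 15,0,2 taken -> place at 4.
351 hashes to 15, h2=16; 15 taken -> place at 14.
Table: [987, 81, 722, 980, 929, -, -, -, -, -, 200, -, -, 62, 351, 45, -]

2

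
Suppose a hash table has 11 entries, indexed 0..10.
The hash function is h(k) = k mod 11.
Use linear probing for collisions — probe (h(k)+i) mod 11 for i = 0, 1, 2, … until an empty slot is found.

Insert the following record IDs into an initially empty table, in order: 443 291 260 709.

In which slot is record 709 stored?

6

443: h=3 => slot 3
291: h=5 => slot 5
260: h=7 => slot 7
709: h=5, probe 5,6 => slot 6
Table: [—, —, —, 443, —, 291, 709, 260, —, —, —]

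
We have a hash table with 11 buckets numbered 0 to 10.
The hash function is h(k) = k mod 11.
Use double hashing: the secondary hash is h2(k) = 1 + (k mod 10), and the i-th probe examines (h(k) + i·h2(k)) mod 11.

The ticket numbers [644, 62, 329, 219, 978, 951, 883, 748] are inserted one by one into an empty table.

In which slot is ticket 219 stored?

9

644 hashes to 6; slot 6 is free → place at 6.
62 hashes to 7; slot 7 is free → place at 7.
329 hashes to 10; slot 10 is free → place at 10.
219 hashes to 10, h2=10; 10 taken → place at 9.
978 hashes to 10, h2=9; 10 taken → place at 8.
951 hashes to 5; slot 5 is free → place at 5.
883 hashes to 3; slot 3 is free → place at 3.
748 hashes to 0; slot 0 is free → place at 0.
Table: [748, _, _, 883, _, 951, 644, 62, 978, 219, 329]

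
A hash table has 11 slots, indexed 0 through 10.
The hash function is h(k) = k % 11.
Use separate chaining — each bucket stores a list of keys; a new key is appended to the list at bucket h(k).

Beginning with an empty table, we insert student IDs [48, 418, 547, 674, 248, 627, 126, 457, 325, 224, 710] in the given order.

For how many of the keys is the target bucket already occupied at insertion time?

5

Insert 48: h=4, bucket 4 empty -> new chain.
Insert 418: h=0, bucket 0 empty -> new chain.
Insert 547: h=8, bucket 8 empty -> new chain.
Insert 674: h=3, bucket 3 empty -> new chain.
Insert 248: h=6, bucket 6 empty -> new chain.
Insert 627: h=0, bucket 0 nonempty -> append to chain.
Insert 126: h=5, bucket 5 empty -> new chain.
Insert 457: h=6, bucket 6 nonempty -> append to chain.
Insert 325: h=6, bucket 6 nonempty -> append to chain.
Insert 224: h=4, bucket 4 nonempty -> append to chain.
Insert 710: h=6, bucket 6 nonempty -> append to chain.
Final buckets:
0: 418 -> 627
1: _
2: _
3: 674
4: 48 -> 224
5: 126
6: 248 -> 457 -> 325 -> 710
7: _
8: 547
9: _
10: _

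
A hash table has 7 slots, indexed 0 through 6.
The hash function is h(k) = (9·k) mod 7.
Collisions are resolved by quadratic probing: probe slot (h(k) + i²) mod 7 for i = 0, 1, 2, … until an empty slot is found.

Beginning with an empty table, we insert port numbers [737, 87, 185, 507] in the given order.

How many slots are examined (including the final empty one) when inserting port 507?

737 hashes to 4; slot 4 is free => place at 4.
87 hashes to 6; slot 6 is free => place at 6.
185 hashes to 6; 6 taken => place at 0.
507 hashes to 6; 6,0 taken => place at 3.
Table: [185, ∅, ∅, 507, 737, ∅, 87]

3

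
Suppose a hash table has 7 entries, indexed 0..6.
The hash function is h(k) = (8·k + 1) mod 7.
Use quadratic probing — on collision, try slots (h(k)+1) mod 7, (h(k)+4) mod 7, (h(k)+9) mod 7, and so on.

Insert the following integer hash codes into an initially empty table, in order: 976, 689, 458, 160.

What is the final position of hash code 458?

976 hashes to 4; slot 4 is free => place at 4.
689 hashes to 4; 4 taken => place at 5.
458 hashes to 4; 4,5 taken => place at 1.
160 hashes to 0; slot 0 is free => place at 0.
Table: [160, 458, ∅, ∅, 976, 689, ∅]

1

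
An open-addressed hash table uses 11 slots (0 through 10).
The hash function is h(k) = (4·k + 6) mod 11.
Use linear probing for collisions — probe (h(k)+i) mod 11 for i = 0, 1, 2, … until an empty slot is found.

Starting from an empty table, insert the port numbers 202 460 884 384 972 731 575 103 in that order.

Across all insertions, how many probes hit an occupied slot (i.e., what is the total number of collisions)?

9

202: h=0 -> slot 0
460: h=9 -> slot 9
884: h=0, probe 0,1 -> slot 1
384: h=2 -> slot 2
972: h=0, probe 0,1,2,3 -> slot 3
731: h=4 -> slot 4
575: h=7 -> slot 7
103: h=0, probe 0,1,2,3,4,5 -> slot 5
Table: [202, 884, 384, 972, 731, 103, -, 575, -, 460, -]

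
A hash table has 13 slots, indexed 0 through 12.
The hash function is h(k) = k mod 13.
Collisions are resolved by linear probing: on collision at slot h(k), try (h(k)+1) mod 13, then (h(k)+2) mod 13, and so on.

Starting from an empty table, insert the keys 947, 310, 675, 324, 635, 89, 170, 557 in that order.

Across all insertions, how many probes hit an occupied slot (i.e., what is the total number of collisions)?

23

Insert 947: h=11, slot 11 empty -> index 11.
Insert 310: h=11, slot 11 occupied -> index 12.
Insert 675: h=12, slot 12 occupied -> index 0.
Insert 324: h=12, slots 12,0 occupied -> index 1.
Insert 635: h=11, slots 11,12,0,1 occupied -> index 2.
Insert 89: h=11, slots 11,12,0,1,2 occupied -> index 3.
Insert 170: h=1, slots 1,2,3 occupied -> index 4.
Insert 557: h=11, slots 11,12,0,1,2,3,4 occupied -> index 5.
Table: [675, 324, 635, 89, 170, 557, ., ., ., ., ., 947, 310]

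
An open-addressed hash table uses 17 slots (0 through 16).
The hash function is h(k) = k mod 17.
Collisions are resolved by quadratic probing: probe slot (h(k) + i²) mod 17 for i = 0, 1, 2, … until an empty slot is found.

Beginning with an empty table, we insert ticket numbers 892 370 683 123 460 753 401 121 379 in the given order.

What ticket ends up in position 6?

Insert 892: h=8, slot 8 empty → index 8.
Insert 370: h=13, slot 13 empty → index 13.
Insert 683: h=3, slot 3 empty → index 3.
Insert 123: h=4, slot 4 empty → index 4.
Insert 460: h=1, slot 1 empty → index 1.
Insert 753: h=5, slot 5 empty → index 5.
Insert 401: h=10, slot 10 empty → index 10.
Insert 121: h=2, slot 2 empty → index 2.
Insert 379: h=5, slot 5 occupied → index 6.
Table: [∅, 460, 121, 683, 123, 753, 379, ∅, 892, ∅, 401, ∅, ∅, 370, ∅, ∅, ∅]

379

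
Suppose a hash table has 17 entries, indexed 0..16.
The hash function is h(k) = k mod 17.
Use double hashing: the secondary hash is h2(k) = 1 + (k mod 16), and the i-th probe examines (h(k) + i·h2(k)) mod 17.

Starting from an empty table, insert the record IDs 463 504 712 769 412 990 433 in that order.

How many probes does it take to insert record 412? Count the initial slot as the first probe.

2

463 hashes to 4; slot 4 is free -> place at 4.
504 hashes to 11; slot 11 is free -> place at 11.
712 hashes to 15; slot 15 is free -> place at 15.
769 hashes to 4, h2=2; 4 taken -> place at 6.
412 hashes to 4, h2=13; 4 taken -> place at 0.
990 hashes to 4, h2=15; 4 taken -> place at 2.
433 hashes to 8; slot 8 is free -> place at 8.
Table: [412, -, 990, -, 463, -, 769, -, 433, -, -, 504, -, -, -, 712, -]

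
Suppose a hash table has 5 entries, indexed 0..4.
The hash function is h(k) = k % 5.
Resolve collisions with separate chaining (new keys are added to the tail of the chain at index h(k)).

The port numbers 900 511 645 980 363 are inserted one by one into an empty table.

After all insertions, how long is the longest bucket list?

Insert 900: h=0, bucket 0 empty → new chain.
Insert 511: h=1, bucket 1 empty → new chain.
Insert 645: h=0, bucket 0 nonempty → append to chain.
Insert 980: h=0, bucket 0 nonempty → append to chain.
Insert 363: h=3, bucket 3 empty → new chain.
Final buckets:
0: 900 -> 645 -> 980
1: 511
2: -
3: 363
4: -

3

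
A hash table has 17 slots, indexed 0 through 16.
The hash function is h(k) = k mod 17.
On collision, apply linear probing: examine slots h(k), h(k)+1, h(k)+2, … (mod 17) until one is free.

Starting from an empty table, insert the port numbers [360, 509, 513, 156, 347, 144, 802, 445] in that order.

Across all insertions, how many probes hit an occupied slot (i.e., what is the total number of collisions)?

12

360: h=3 => slot 3
509: h=16 => slot 16
513: h=3, probe 3,4 => slot 4
156: h=3, probe 3,4,5 => slot 5
347: h=7 => slot 7
144: h=8 => slot 8
802: h=3, probe 3,4,5,6 => slot 6
445: h=3, probe 3,4,5,6,7,8,9 => slot 9
Table: [∅, ∅, ∅, 360, 513, 156, 802, 347, 144, 445, ∅, ∅, ∅, ∅, ∅, ∅, 509]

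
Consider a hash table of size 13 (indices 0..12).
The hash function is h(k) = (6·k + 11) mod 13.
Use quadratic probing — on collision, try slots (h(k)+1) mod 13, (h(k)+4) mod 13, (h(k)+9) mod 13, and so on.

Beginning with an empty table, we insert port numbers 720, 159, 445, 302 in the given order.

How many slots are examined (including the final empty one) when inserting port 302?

Insert 720: h=2, slot 2 empty → index 2.
Insert 159: h=3, slot 3 empty → index 3.
Insert 445: h=3, slot 3 occupied → index 4.
Insert 302: h=3, slots 3,4 occupied → index 7.
Table: [∅, ∅, 720, 159, 445, ∅, ∅, 302, ∅, ∅, ∅, ∅, ∅]

3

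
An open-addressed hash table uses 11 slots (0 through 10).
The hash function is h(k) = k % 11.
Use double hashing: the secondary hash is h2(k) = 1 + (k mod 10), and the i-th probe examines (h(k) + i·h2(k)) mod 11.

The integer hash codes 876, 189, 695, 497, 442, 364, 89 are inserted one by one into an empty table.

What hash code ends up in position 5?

876 hashes to 7; slot 7 is free => place at 7.
189 hashes to 2; slot 2 is free => place at 2.
695 hashes to 2, h2=6; 2 taken => place at 8.
497 hashes to 2, h2=8; 2 taken => place at 10.
442 hashes to 2, h2=3; 2 taken => place at 5.
364 hashes to 1; slot 1 is free => place at 1.
89 hashes to 1, h2=10; 1 taken => place at 0.
Table: [89, 364, 189, ., ., 442, ., 876, 695, ., 497]

442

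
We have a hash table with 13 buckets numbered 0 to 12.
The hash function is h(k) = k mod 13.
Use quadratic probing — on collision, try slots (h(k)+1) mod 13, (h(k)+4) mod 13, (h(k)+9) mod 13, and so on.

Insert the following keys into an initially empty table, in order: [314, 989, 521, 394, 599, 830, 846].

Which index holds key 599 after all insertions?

314: h=2 -> slot 2
989: h=1 -> slot 1
521: h=1, probe 1,2,5 -> slot 5
394: h=4 -> slot 4
599: h=1, probe 1,2,5,10 -> slot 10
830: h=11 -> slot 11
846: h=1, probe 1,2,5,10,4,0 -> slot 0
Table: [846, 989, 314, -, 394, 521, -, -, -, -, 599, 830, -]

10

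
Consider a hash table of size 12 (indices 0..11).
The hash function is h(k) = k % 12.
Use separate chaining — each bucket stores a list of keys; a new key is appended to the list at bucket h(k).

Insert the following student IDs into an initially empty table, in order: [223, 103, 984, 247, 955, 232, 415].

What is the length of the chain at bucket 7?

5

223 -> bucket 7
103 -> bucket 7 (collision)
984 -> bucket 0
247 -> bucket 7 (collision)
955 -> bucket 7 (collision)
232 -> bucket 4
415 -> bucket 7 (collision)
Final buckets:
0: 984
1: ∅
2: ∅
3: ∅
4: 232
5: ∅
6: ∅
7: 223 -> 103 -> 247 -> 955 -> 415
8: ∅
9: ∅
10: ∅
11: ∅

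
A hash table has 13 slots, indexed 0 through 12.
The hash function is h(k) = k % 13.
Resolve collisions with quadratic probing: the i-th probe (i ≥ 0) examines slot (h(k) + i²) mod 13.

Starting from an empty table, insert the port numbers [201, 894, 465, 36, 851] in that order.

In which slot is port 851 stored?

7

201: h=6 → slot 6
894: h=10 → slot 10
465: h=10, probe 10,11 → slot 11
36: h=10, probe 10,11,1 → slot 1
851: h=6, probe 6,7 → slot 7
Table: [., 36, ., ., ., ., 201, 851, ., ., 894, 465, .]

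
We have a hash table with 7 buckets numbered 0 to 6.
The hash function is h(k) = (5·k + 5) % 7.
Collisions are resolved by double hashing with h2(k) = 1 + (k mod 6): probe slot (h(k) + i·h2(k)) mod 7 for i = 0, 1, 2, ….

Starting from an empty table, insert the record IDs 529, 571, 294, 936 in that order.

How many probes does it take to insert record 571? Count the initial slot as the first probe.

2

Insert 529: h=4, slot 4 empty => index 4.
Insert 571: h=4, h2=2, slot 4 occupied => index 6.
Insert 294: h=5, slot 5 empty => index 5.
Insert 936: h=2, slot 2 empty => index 2.
Table: [., ., 936, ., 529, 294, 571]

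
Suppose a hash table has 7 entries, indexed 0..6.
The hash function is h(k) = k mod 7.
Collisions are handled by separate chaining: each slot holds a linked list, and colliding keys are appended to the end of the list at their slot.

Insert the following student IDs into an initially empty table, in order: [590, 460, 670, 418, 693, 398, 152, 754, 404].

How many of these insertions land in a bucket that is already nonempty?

590 → bucket 2
460 → bucket 5
670 → bucket 5 (collision)
418 → bucket 5 (collision)
693 → bucket 0
398 → bucket 6
152 → bucket 5 (collision)
754 → bucket 5 (collision)
404 → bucket 5 (collision)
Final buckets:
0: 693
1: -
2: 590
3: -
4: -
5: 460 -> 670 -> 418 -> 152 -> 754 -> 404
6: 398

5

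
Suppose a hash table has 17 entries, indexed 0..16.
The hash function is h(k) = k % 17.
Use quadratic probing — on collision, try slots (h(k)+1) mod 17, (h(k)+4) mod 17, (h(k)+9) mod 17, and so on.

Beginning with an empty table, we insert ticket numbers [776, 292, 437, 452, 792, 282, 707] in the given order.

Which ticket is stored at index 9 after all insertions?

776 hashes to 11; slot 11 is free → place at 11.
292 hashes to 3; slot 3 is free → place at 3.
437 hashes to 12; slot 12 is free → place at 12.
452 hashes to 10; slot 10 is free → place at 10.
792 hashes to 10; 10,11 taken → place at 14.
282 hashes to 10; 10,11,14 taken → place at 2.
707 hashes to 10; 10,11,14,2 taken → place at 9.
Table: [_, _, 282, 292, _, _, _, _, _, 707, 452, 776, 437, _, 792, _, _]

707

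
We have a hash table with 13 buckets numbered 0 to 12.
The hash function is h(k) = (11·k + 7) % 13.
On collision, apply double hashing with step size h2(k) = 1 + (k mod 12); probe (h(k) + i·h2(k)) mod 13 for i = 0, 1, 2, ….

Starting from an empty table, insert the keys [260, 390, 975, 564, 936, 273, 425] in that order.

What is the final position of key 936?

8

Insert 260: h=7, slot 7 empty → index 7.
Insert 390: h=7, h2=7, slot 7 occupied → index 1.
Insert 975: h=7, h2=4, slot 7 occupied → index 11.
Insert 564: h=10, slot 10 empty → index 10.
Insert 936: h=7, h2=1, slot 7 occupied → index 8.
Insert 273: h=7, h2=10, slot 7 occupied → index 4.
Insert 425: h=2, slot 2 empty → index 2.
Table: [., 390, 425, ., 273, ., ., 260, 936, ., 564, 975, .]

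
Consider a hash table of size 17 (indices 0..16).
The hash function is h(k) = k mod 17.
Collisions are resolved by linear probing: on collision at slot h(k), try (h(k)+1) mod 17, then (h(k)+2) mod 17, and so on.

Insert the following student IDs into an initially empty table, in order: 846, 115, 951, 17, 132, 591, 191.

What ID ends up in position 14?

115

Insert 846: h=13, slot 13 empty -> index 13.
Insert 115: h=13, slot 13 occupied -> index 14.
Insert 951: h=16, slot 16 empty -> index 16.
Insert 17: h=0, slot 0 empty -> index 0.
Insert 132: h=13, slots 13,14 occupied -> index 15.
Insert 591: h=13, slots 13,14,15,16,0 occupied -> index 1.
Insert 191: h=4, slot 4 empty -> index 4.
Table: [17, 591, ., ., 191, ., ., ., ., ., ., ., ., 846, 115, 132, 951]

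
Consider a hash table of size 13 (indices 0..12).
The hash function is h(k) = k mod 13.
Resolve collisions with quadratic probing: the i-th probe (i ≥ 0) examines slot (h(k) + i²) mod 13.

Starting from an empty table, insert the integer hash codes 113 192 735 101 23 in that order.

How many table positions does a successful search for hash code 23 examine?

113 hashes to 9; slot 9 is free → place at 9.
192 hashes to 10; slot 10 is free → place at 10.
735 hashes to 7; slot 7 is free → place at 7.
101 hashes to 10; 10 taken → place at 11.
23 hashes to 10; 10,11 taken → place at 1.
Table: [., 23, ., ., ., ., ., 735, ., 113, 192, 101, .]
Lookup 23: h=10, probe 10,11,1 → found at 1.

3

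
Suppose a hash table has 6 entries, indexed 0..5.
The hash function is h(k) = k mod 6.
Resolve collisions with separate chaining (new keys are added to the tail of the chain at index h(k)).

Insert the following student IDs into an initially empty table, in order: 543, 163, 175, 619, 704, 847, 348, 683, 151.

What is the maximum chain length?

543 -> bucket 3
163 -> bucket 1
175 -> bucket 1 (collision)
619 -> bucket 1 (collision)
704 -> bucket 2
847 -> bucket 1 (collision)
348 -> bucket 0
683 -> bucket 5
151 -> bucket 1 (collision)
Final buckets:
0: 348
1: 163 -> 175 -> 619 -> 847 -> 151
2: 704
3: 543
4: -
5: 683

5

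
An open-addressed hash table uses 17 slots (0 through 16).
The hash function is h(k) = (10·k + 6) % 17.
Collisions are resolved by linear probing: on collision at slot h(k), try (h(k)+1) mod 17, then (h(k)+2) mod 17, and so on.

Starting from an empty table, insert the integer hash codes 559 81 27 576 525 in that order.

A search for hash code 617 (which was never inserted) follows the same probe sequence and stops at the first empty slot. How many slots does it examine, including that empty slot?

Insert 559: h=3, slot 3 empty => index 3.
Insert 81: h=0, slot 0 empty => index 0.
Insert 27: h=4, slot 4 empty => index 4.
Insert 576: h=3, slots 3,4 occupied => index 5.
Insert 525: h=3, slots 3,4,5 occupied => index 6.
Table: [81, _, _, 559, 27, 576, 525, _, _, _, _, _, _, _, _, _, _]
Lookup 617: h=5, probe 5,6,7 → slot 7 empty, not found.

3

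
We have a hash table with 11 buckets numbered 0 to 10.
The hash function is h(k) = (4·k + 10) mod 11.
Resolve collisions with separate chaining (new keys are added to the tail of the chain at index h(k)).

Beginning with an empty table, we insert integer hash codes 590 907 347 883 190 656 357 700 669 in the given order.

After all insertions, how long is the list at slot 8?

Insert 590: h=5, bucket 5 empty -> new chain.
Insert 907: h=8, bucket 8 empty -> new chain.
Insert 347: h=1, bucket 1 empty -> new chain.
Insert 883: h=0, bucket 0 empty -> new chain.
Insert 190: h=0, bucket 0 nonempty -> append to chain.
Insert 656: h=5, bucket 5 nonempty -> append to chain.
Insert 357: h=8, bucket 8 nonempty -> append to chain.
Insert 700: h=5, bucket 5 nonempty -> append to chain.
Insert 669: h=2, bucket 2 empty -> new chain.
Final buckets:
0: 883 -> 190
1: 347
2: 669
3: ∅
4: ∅
5: 590 -> 656 -> 700
6: ∅
7: ∅
8: 907 -> 357
9: ∅
10: ∅

2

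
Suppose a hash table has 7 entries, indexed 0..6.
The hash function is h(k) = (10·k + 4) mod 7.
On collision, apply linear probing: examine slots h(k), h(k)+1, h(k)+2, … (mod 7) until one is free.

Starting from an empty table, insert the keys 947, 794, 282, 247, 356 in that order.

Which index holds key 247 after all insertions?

947: h=3 → slot 3
794: h=6 → slot 6
282: h=3, probe 3,4 → slot 4
247: h=3, probe 3,4,5 → slot 5
356: h=1 → slot 1
Table: [—, 356, —, 947, 282, 247, 794]

5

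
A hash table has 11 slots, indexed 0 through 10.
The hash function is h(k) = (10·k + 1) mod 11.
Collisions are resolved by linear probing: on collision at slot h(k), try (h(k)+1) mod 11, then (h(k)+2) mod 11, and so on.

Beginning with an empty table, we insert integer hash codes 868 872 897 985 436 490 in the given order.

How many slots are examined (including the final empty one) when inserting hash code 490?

3

Insert 868: h=2, slot 2 empty → index 2.
Insert 872: h=9, slot 9 empty → index 9.
Insert 897: h=6, slot 6 empty → index 6.
Insert 985: h=6, slot 6 occupied → index 7.
Insert 436: h=5, slot 5 empty → index 5.
Insert 490: h=6, slots 6,7 occupied → index 8.
Table: [∅, ∅, 868, ∅, ∅, 436, 897, 985, 490, 872, ∅]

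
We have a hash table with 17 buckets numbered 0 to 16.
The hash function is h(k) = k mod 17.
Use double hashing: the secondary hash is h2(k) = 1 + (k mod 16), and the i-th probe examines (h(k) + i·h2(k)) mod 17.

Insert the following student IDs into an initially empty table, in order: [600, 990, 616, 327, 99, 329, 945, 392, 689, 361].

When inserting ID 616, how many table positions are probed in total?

600: h=5 => slot 5
990: h=4 => slot 4
616: h=4, h2=9, probe 4,13 => slot 13
327: h=4, h2=8, probe 4,12 => slot 12
99: h=14 => slot 14
329: h=6 => slot 6
945: h=10 => slot 10
392: h=1 => slot 1
689: h=9 => slot 9
361: h=4, h2=10, probe 4,14,7 => slot 7
Table: [∅, 392, ∅, ∅, 990, 600, 329, 361, ∅, 689, 945, ∅, 327, 616, 99, ∅, ∅]

2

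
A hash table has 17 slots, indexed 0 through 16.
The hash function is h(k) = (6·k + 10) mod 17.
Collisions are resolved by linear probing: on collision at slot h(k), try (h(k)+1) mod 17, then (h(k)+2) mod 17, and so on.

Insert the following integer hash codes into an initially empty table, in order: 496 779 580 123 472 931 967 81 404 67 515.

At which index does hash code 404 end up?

7

496 hashes to 11; slot 11 is free => place at 11.
779 hashes to 9; slot 9 is free => place at 9.
580 hashes to 5; slot 5 is free => place at 5.
123 hashes to 0; slot 0 is free => place at 0.
472 hashes to 3; slot 3 is free => place at 3.
931 hashes to 3; 3 taken => place at 4.
967 hashes to 15; slot 15 is free => place at 15.
81 hashes to 3; 3,4,5 taken => place at 6.
404 hashes to 3; 3,4,5,6 taken => place at 7.
67 hashes to 4; 4,5,6,7 taken => place at 8.
515 hashes to 6; 6,7,8,9 taken => place at 10.
Table: [123, _, _, 472, 931, 580, 81, 404, 67, 779, 515, 496, _, _, _, 967, _]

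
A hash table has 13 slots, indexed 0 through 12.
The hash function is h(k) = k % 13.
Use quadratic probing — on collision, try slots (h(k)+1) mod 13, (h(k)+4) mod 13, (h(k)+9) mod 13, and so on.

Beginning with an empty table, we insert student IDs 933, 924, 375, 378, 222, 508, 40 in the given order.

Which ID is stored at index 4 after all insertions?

508

933 hashes to 10; slot 10 is free → place at 10.
924 hashes to 1; slot 1 is free → place at 1.
375 hashes to 11; slot 11 is free → place at 11.
378 hashes to 1; 1 taken → place at 2.
222 hashes to 1; 1,2 taken → place at 5.
508 hashes to 1; 1,2,5,10 taken → place at 4.
40 hashes to 1; 1,2,5,10,4 taken → place at 0.
Table: [40, 924, 378, _, 508, 222, _, _, _, _, 933, 375, _]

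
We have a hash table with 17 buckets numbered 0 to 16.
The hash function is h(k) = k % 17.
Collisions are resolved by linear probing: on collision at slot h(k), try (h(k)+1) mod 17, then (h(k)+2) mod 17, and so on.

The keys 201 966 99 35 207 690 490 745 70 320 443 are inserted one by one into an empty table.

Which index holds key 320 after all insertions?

Insert 201: h=14, slot 14 empty => index 14.
Insert 966: h=14, slot 14 occupied => index 15.
Insert 99: h=14, slots 14,15 occupied => index 16.
Insert 35: h=1, slot 1 empty => index 1.
Insert 207: h=3, slot 3 empty => index 3.
Insert 690: h=10, slot 10 empty => index 10.
Insert 490: h=14, slots 14,15,16 occupied => index 0.
Insert 745: h=14, slots 14,15,16,0,1 occupied => index 2.
Insert 70: h=2, slots 2,3 occupied => index 4.
Insert 320: h=14, slots 14,15,16,0,1,2,3,4 occupied => index 5.
Insert 443: h=1, slots 1,2,3,4,5 occupied => index 6.
Table: [490, 35, 745, 207, 70, 320, 443, -, -, -, 690, -, -, -, 201, 966, 99]

5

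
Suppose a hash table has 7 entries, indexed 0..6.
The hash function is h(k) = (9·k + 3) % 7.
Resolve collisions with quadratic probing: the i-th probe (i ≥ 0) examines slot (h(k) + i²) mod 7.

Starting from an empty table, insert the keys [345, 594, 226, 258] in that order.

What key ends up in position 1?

594

Insert 345: h=0, slot 0 empty => index 0.
Insert 594: h=1, slot 1 empty => index 1.
Insert 226: h=0, slots 0,1 occupied => index 4.
Insert 258: h=1, slot 1 occupied => index 2.
Table: [345, 594, 258, —, 226, —, —]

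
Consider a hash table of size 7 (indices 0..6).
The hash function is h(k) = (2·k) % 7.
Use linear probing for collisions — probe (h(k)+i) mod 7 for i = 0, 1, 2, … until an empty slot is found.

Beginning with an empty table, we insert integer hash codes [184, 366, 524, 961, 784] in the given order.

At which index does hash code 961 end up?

0

184 hashes to 4; slot 4 is free -> place at 4.
366 hashes to 4; 4 taken -> place at 5.
524 hashes to 5; 5 taken -> place at 6.
961 hashes to 4; 4,5,6 taken -> place at 0.
784 hashes to 0; 0 taken -> place at 1.
Table: [961, 784, ., ., 184, 366, 524]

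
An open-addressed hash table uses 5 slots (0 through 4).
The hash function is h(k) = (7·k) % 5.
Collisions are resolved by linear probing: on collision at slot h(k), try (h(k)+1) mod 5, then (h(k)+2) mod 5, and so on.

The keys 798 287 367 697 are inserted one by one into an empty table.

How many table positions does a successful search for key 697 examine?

4

Insert 798: h=1, slot 1 empty => index 1.
Insert 287: h=4, slot 4 empty => index 4.
Insert 367: h=4, slot 4 occupied => index 0.
Insert 697: h=4, slots 4,0,1 occupied => index 2.
Table: [367, 798, 697, ., 287]
Lookup 697: h=4, probe 4,0,1,2 → found at 2.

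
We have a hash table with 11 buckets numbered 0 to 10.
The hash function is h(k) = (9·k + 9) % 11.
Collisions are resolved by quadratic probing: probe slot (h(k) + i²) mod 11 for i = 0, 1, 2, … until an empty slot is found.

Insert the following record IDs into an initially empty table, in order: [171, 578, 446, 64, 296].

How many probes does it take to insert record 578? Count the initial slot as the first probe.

Insert 171: h=8, slot 8 empty -> index 8.
Insert 578: h=8, slot 8 occupied -> index 9.
Insert 446: h=8, slots 8,9 occupied -> index 1.
Insert 64: h=2, slot 2 empty -> index 2.
Insert 296: h=0, slot 0 empty -> index 0.
Table: [296, 446, 64, ∅, ∅, ∅, ∅, ∅, 171, 578, ∅]

2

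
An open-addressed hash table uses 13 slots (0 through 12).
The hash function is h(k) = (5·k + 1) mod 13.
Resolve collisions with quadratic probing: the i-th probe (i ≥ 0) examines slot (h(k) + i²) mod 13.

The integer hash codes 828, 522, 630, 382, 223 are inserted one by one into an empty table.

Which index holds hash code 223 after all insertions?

12

828 hashes to 7; slot 7 is free => place at 7.
522 hashes to 11; slot 11 is free => place at 11.
630 hashes to 5; slot 5 is free => place at 5.
382 hashes to 0; slot 0 is free => place at 0.
223 hashes to 11; 11 taken => place at 12.
Table: [382, ∅, ∅, ∅, ∅, 630, ∅, 828, ∅, ∅, ∅, 522, 223]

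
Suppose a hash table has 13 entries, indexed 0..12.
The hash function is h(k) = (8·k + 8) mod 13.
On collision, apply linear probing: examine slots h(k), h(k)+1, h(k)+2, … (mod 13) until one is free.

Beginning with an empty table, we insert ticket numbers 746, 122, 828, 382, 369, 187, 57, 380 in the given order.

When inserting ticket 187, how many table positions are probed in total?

5

Insert 746: h=9, slot 9 empty => index 9.
Insert 122: h=9, slot 9 occupied => index 10.
Insert 828: h=2, slot 2 empty => index 2.
Insert 382: h=9, slots 9,10 occupied => index 11.
Insert 369: h=9, slots 9,10,11 occupied => index 12.
Insert 187: h=9, slots 9,10,11,12 occupied => index 0.
Insert 57: h=9, slots 9,10,11,12,0 occupied => index 1.
Insert 380: h=6, slot 6 empty => index 6.
Table: [187, 57, 828, ., ., ., 380, ., ., 746, 122, 382, 369]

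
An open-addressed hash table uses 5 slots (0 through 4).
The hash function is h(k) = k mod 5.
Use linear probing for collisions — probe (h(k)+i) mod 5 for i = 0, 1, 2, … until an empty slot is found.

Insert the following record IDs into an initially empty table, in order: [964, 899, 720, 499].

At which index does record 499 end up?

964 hashes to 4; slot 4 is free => place at 4.
899 hashes to 4; 4 taken => place at 0.
720 hashes to 0; 0 taken => place at 1.
499 hashes to 4; 4,0,1 taken => place at 2.
Table: [899, 720, 499, ., 964]

2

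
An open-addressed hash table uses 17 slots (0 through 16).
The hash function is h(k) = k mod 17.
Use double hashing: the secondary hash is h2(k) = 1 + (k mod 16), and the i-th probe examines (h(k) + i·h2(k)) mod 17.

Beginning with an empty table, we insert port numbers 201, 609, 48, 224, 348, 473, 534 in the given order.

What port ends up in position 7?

473

Insert 201: h=14, slot 14 empty -> index 14.
Insert 609: h=14, h2=2, slot 14 occupied -> index 16.
Insert 48: h=14, h2=1, slot 14 occupied -> index 15.
Insert 224: h=3, slot 3 empty -> index 3.
Insert 348: h=8, slot 8 empty -> index 8.
Insert 473: h=14, h2=10, slot 14 occupied -> index 7.
Insert 534: h=7, h2=7, slots 7,14 occupied -> index 4.
Table: [-, -, -, 224, 534, -, -, 473, 348, -, -, -, -, -, 201, 48, 609]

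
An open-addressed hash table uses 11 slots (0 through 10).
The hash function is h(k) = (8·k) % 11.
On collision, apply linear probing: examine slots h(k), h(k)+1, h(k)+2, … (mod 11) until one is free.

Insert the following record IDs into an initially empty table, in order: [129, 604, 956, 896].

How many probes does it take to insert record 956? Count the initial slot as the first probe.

2

129 hashes to 9; slot 9 is free → place at 9.
604 hashes to 3; slot 3 is free → place at 3.
956 hashes to 3; 3 taken → place at 4.
896 hashes to 7; slot 7 is free → place at 7.
Table: [—, —, —, 604, 956, —, —, 896, —, 129, —]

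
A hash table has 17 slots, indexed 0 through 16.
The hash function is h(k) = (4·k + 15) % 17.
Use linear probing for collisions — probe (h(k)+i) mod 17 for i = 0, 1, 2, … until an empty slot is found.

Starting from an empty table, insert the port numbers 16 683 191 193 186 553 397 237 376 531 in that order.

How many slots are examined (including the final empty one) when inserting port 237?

16: h=11 => slot 11
683: h=10 => slot 10
191: h=14 => slot 14
193: h=5 => slot 5
186: h=11, probe 11,12 => slot 12
553: h=0 => slot 0
397: h=5, probe 5,6 => slot 6
237: h=11, probe 11,12,13 => slot 13
376: h=6, probe 6,7 => slot 7
531: h=14, probe 14,15 => slot 15
Table: [553, ∅, ∅, ∅, ∅, 193, 397, 376, ∅, ∅, 683, 16, 186, 237, 191, 531, ∅]

3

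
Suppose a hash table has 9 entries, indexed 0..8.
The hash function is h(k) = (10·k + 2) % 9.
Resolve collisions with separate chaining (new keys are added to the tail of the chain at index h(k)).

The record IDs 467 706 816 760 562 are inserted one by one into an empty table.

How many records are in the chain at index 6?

3

Insert 467: h=1, bucket 1 empty -> new chain.
Insert 706: h=6, bucket 6 empty -> new chain.
Insert 816: h=8, bucket 8 empty -> new chain.
Insert 760: h=6, bucket 6 nonempty -> append to chain.
Insert 562: h=6, bucket 6 nonempty -> append to chain.
Final buckets:
0: _
1: 467
2: _
3: _
4: _
5: _
6: 706 -> 760 -> 562
7: _
8: 816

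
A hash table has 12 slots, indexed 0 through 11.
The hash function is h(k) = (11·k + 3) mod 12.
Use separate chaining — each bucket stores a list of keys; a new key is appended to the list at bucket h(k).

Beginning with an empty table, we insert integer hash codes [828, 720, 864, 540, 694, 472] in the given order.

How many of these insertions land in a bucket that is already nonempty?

828 -> bucket 3
720 -> bucket 3 (collision)
864 -> bucket 3 (collision)
540 -> bucket 3 (collision)
694 -> bucket 5
472 -> bucket 11
Final buckets:
0: -
1: -
2: -
3: 828 -> 720 -> 864 -> 540
4: -
5: 694
6: -
7: -
8: -
9: -
10: -
11: 472

3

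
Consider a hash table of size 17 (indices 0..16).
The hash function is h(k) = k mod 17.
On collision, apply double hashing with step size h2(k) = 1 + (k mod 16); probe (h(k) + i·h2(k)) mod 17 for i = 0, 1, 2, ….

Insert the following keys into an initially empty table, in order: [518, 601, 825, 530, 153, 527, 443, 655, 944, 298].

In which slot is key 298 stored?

518: h=8 -> slot 8
601: h=6 -> slot 6
825: h=9 -> slot 9
530: h=3 -> slot 3
153: h=0 -> slot 0
527: h=0, h2=16, probe 0,16 -> slot 16
443: h=1 -> slot 1
655: h=9, h2=16, probe 9,8,7 -> slot 7
944: h=9, h2=1, probe 9,10 -> slot 10
298: h=9, h2=11, probe 9,3,14 -> slot 14
Table: [153, 443, ∅, 530, ∅, ∅, 601, 655, 518, 825, 944, ∅, ∅, ∅, 298, ∅, 527]

14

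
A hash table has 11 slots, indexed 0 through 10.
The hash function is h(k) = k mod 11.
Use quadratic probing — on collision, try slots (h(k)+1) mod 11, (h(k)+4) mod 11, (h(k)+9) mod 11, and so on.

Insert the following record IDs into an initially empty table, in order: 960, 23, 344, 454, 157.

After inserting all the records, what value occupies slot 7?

454

960 hashes to 3; slot 3 is free -> place at 3.
23 hashes to 1; slot 1 is free -> place at 1.
344 hashes to 3; 3 taken -> place at 4.
454 hashes to 3; 3,4 taken -> place at 7.
157 hashes to 3; 3,4,7,1 taken -> place at 8.
Table: [_, 23, _, 960, 344, _, _, 454, 157, _, _]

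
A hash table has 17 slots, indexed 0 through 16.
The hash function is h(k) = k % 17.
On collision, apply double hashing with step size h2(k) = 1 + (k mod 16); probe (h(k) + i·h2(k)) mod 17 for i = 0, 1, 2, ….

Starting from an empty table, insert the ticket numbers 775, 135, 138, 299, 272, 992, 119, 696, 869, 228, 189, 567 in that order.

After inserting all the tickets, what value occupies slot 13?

775 hashes to 10; slot 10 is free => place at 10.
135 hashes to 16; slot 16 is free => place at 16.
138 hashes to 2; slot 2 is free => place at 2.
299 hashes to 10, h2=12; 10 taken => place at 5.
272 hashes to 0; slot 0 is free => place at 0.
992 hashes to 6; slot 6 is free => place at 6.
119 hashes to 0, h2=8; 0 taken => place at 8.
696 hashes to 16, h2=9; 16,8,0 taken => place at 9.
869 hashes to 2, h2=6; 2,8 taken => place at 14.
228 hashes to 7; slot 7 is free => place at 7.
189 hashes to 2, h2=14; 2,16 taken => place at 13.
567 hashes to 6, h2=8; 6,14,5,13 taken => place at 4.
Table: [272, ., 138, ., 567, 299, 992, 228, 119, 696, 775, ., ., 189, 869, ., 135]

189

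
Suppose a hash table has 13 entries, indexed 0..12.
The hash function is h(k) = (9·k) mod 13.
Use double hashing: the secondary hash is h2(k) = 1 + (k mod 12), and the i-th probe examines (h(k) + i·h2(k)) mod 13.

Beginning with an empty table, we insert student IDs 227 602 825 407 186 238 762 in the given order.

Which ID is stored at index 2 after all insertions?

Insert 227: h=2, slot 2 empty => index 2.
Insert 602: h=10, slot 10 empty => index 10.
Insert 825: h=2, h2=10, slot 2 occupied => index 12.
Insert 407: h=10, h2=12, slot 10 occupied => index 9.
Insert 186: h=10, h2=7, slot 10 occupied => index 4.
Insert 238: h=10, h2=11, slot 10 occupied => index 8.
Insert 762: h=7, slot 7 empty => index 7.
Table: [-, -, 227, -, 186, -, -, 762, 238, 407, 602, -, 825]

227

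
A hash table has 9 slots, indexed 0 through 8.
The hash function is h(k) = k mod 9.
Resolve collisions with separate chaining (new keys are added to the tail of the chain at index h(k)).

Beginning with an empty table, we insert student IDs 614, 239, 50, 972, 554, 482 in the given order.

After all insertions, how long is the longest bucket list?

4

614 -> bucket 2
239 -> bucket 5
50 -> bucket 5 (collision)
972 -> bucket 0
554 -> bucket 5 (collision)
482 -> bucket 5 (collision)
Final buckets:
0: 972
1: .
2: 614
3: .
4: .
5: 239 -> 50 -> 554 -> 482
6: .
7: .
8: .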